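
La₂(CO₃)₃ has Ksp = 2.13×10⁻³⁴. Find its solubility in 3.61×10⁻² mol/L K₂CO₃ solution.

1.06×10⁻¹⁵ M

La₂(CO₃)₃(s) ⇌ 2 La³⁺(aq) + 3 CO₃²⁻(aq)
Let s be the solubility of La₂(CO₃)₃ here. The common ion gives [CO₃²⁻] ≈ 3.61×10⁻² mol/L, and [La³⁺] = 2s.
Ksp = [La³⁺]^2[CO₃²⁻]^3 = (2s)^2(3.61×10⁻²)^3
(2s)^2 = 2.13×10⁻³⁴ / (3.61×10⁻²)^3 = 4.53×10⁻³⁰
s = 1.06×10⁻¹⁵ mol/L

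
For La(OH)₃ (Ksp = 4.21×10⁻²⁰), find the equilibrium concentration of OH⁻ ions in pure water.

1.89×10⁻⁵ M

La(OH)₃(s) ⇌ La³⁺(aq) + 3 OH⁻(aq)
For each mole of La(OH)₃ that dissolves per liter, [La³⁺] = s and [OH⁻] = 3s; let s denote this solubility.
Ksp = [La³⁺][OH⁻]^3 = s · (3s)^3 = 27s^4 = 4.21×10⁻²⁰
s = 6.28×10⁻⁶ mol L⁻¹
[OH⁻] = 3s = 1.89×10⁻⁵ mol L⁻¹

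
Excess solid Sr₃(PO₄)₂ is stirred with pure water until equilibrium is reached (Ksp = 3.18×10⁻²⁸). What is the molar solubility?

Sr₃(PO₄)₂(s) ⇌ 3 Sr²⁺(aq) + 2 PO₄³⁻(aq)
If s mol/L of Sr₃(PO₄)₂ dissolves, [Sr²⁺] = 3s and [PO₄³⁻] = 2s.
Ksp = [Sr²⁺]^3[PO₄³⁻]^2 = (3s)^3 · (2s)^2 = 108s^5
108s^5 = 3.18×10⁻²⁸  ⇒  s^5 = 2.94×10⁻³⁰
s = 1.24×10⁻⁶ mol L⁻¹

1.24×10⁻⁶ M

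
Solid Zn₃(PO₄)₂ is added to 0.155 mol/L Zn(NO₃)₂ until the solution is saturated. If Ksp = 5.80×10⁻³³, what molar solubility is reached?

6.24×10⁻¹⁶ M

Zn₃(PO₄)₂(s) ⇌ 3 Zn²⁺(aq) + 2 PO₄³⁻(aq)
The solution already contains Zn²⁺ at 0.155 mol/L. Let s be the molar solubility of Zn₃(PO₄)₂.
[Zn²⁺] ≈ 0.155 mol/L (common ion dominates); [PO₄³⁻] = 2s.
Ksp = [Zn²⁺]^3[PO₄³⁻]^2 = (0.155)^3(2s)^2
(2s)^2 = 5.80×10⁻³³ / (0.155)^3 = 1.56×10⁻³⁰
s = 6.24×10⁻¹⁶ mol/L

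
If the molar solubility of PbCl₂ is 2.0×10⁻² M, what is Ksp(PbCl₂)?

PbCl₂(s) ⇌ Pb²⁺(aq) + 2 Cl⁻(aq)
Call the molar solubility s, so that [Pb²⁺] = s and [Cl⁻] = 2s.
Ksp = [Pb²⁺][Cl⁻]^2 = s · (2s)^2 = 4s^3
Ksp = 4 × (2.0×10⁻²)^3 = 3.2×10⁻⁵

Ksp = 3.2×10⁻⁵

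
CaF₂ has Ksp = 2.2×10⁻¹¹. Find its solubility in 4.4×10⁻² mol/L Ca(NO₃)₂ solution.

CaF₂(s) ⇌ Ca²⁺(aq) + 2 F⁻(aq)
With Ca²⁺ already at 4.4×10⁻² mol/L and s small, take [Ca²⁺] ≈ 4.4×10⁻² mol/L and [F⁻] = 2s.
Ksp = [Ca²⁺][F⁻]^2 = (4.4×10⁻²)(2s)^2
(2s)^2 = 2.2×10⁻¹¹ / (4.4×10⁻²) = 5.0×10⁻¹⁰
s = 1.1×10⁻⁵ mol/L

1.1×10⁻⁵ M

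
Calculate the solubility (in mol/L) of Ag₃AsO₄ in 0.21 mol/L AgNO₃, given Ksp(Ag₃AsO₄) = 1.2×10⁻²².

Ag₃AsO₄(s) ⇌ 3 Ag⁺(aq) + AsO₄³⁻(aq)
With Ag⁺ already at 0.21 mol/L and s small, take [Ag⁺] ≈ 0.21 mol/L and [AsO₄³⁻] = s.
Ksp = [Ag⁺]^3[AsO₄³⁻] = (0.21)^3s
s = 1.2×10⁻²² / (0.21)^3 = 1.3×10⁻²⁰
s = 1.3×10⁻²⁰ mol/L

1.3×10⁻²⁰ M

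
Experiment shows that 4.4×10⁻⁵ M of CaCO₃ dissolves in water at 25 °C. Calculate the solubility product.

Ksp = 1.9×10⁻⁹

CaCO₃(s) ⇌ Ca²⁺(aq) + CO₃²⁻(aq)
For each mole of CaCO₃ that dissolves per liter, [Ca²⁺] = s and [CO₃²⁻] = s; let s denote this solubility.
Ksp = [Ca²⁺][CO₃²⁻] = s · s = s^2
Ksp = (4.4×10⁻⁵)^2 = 1.9×10⁻⁹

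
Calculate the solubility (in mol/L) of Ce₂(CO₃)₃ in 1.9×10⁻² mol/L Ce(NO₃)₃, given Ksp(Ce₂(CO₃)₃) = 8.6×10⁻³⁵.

2.1×10⁻¹¹ M

Ce₂(CO₃)₃(s) ⇌ 2 Ce³⁺(aq) + 3 CO₃²⁻(aq)
The solution already contains Ce³⁺ at 1.9×10⁻² mol/L. Let s be the molar solubility of Ce₂(CO₃)₃.
[Ce³⁺] ≈ 1.9×10⁻² mol/L (common ion dominates); [CO₃²⁻] = 3s.
Ksp = [Ce³⁺]^2[CO₃²⁻]^3 = (1.9×10⁻²)^2(3s)^3
(3s)^3 = 8.6×10⁻³⁵ / (1.9×10⁻²)^2 = 2.4×10⁻³¹
s = 2.1×10⁻¹¹ mol/L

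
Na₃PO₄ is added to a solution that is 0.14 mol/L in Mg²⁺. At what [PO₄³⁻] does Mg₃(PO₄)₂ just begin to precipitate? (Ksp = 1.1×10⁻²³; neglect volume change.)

6.3×10⁻¹¹ M

Precipitation of each salt begins when its ion product equals Ksp.
Mg₃(PO₄)₂(s) ⇌ 3 Mg²⁺(aq) + 2 PO₄³⁻(aq)
Ksp = [Mg²⁺]^3[PO₄³⁻]^2 = [PO₄³⁻]^2(0.14)^3
[PO₄³⁻]^2 = 1.1×10⁻²³ / (0.14)^3 = 4.0×10⁻²¹
[PO₄³⁻] = 6.3×10⁻¹¹ mol/L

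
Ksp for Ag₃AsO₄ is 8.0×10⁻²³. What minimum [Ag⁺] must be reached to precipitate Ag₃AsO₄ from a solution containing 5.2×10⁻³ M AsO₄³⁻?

2.5×10⁻⁷ M

Each salt precipitates once Q = Ksp for that salt.
Ag₃AsO₄(s) ⇌ 3 Ag⁺(aq) + AsO₄³⁻(aq)
Ksp = [Ag⁺]^3[AsO₄³⁻] = [Ag⁺]^3(5.2×10⁻³)
[Ag⁺]^3 = 8.0×10⁻²³ / (5.2×10⁻³) = 1.5×10⁻²⁰
[Ag⁺] = 2.5×10⁻⁷ M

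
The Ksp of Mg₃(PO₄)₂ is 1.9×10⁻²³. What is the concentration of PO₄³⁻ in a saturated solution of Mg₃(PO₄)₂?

Mg₃(PO₄)₂(s) ⇌ 3 Mg²⁺(aq) + 2 PO₄³⁻(aq)
Let s be the molar solubility. Then [Mg²⁺] = 3s and [PO₄³⁻] = 2s.
Ksp = [Mg²⁺]^3[PO₄³⁻]^2 = (3s)^3 · (2s)^2 = 108s^5 = 1.9×10⁻²³
s = 1.1×10⁻⁵ mol L⁻¹
[PO₄³⁻] = 2s = 2.2×10⁻⁵ mol L⁻¹

2.2×10⁻⁵ M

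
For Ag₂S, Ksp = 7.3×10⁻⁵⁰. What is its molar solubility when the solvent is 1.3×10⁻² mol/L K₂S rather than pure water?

Ag₂S(s) ⇌ 2 Ag⁺(aq) + S²⁻(aq)
Let s be the solubility of Ag₂S here. The common ion gives [S²⁻] ≈ 1.3×10⁻² mol/L, and [Ag⁺] = 2s.
Ksp = [Ag⁺]^2[S²⁻] = (2s)^2(1.3×10⁻²)
(2s)^2 = 7.3×10⁻⁵⁰ / (1.3×10⁻²) = 5.6×10⁻⁴⁸
s = 1.2×10⁻²⁴ mol/L

1.2×10⁻²⁴ M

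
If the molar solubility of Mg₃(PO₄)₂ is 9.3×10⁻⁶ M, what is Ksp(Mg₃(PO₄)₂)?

Mg₃(PO₄)₂(s) ⇌ 3 Mg²⁺(aq) + 2 PO₄³⁻(aq)
Call the molar solubility s, so that [Mg²⁺] = 3s and [PO₄³⁻] = 2s.
Ksp = [Mg²⁺]^3[PO₄³⁻]^2 = (3s)^3 · (2s)^2 = 108s^5
Ksp = 108 × (9.3×10⁻⁶)^5 = 7.5×10⁻²⁴

Ksp = 7.5×10⁻²⁴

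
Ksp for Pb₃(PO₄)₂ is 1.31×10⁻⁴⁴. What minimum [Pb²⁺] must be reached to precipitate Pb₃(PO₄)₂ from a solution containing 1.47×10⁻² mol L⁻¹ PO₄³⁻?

The threshold for precipitation is Q = Ksp.
Pb₃(PO₄)₂(s) ⇌ 3 Pb²⁺(aq) + 2 PO₄³⁻(aq)
Ksp = [Pb²⁺]^3[PO₄³⁻]^2 = [Pb²⁺]^3(1.47×10⁻²)^2
[Pb²⁺]^3 = 1.31×10⁻⁴⁴ / (1.47×10⁻²)^2 = 6.06×10⁻⁴¹
[Pb²⁺] = 3.93×10⁻¹⁴ mol L⁻¹

3.93×10⁻¹⁴ M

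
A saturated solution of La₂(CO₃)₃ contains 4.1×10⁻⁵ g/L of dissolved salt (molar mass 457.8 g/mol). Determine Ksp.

Convert to molarity: s = 4.1×10⁻⁵ / 457.8 = 8.956×10⁻⁸ mol/L
La₂(CO₃)₃(s) ⇌ 2 La³⁺(aq) + 3 CO₃²⁻(aq)
With molar solubility s: [La³⁺] = 2s, [CO₃²⁻] = 3s.
Ksp = [La³⁺]^2[CO₃²⁻]^3 = (2s)^2 · (3s)^3 = 108s^5
Ksp = 108 × (8.956×10⁻⁸)^5 = 6.2×10⁻³⁴

Ksp = 6.2×10⁻³⁴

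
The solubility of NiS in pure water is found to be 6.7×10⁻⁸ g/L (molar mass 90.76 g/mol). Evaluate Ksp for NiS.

Ksp = 5.4×10⁻¹⁹

s = (6.7×10⁻⁸ g L⁻¹)/(90.76 g mol⁻¹) = 7.382×10⁻¹⁰ M
NiS(s) ⇌ Ni²⁺(aq) + S²⁻(aq)
If s mol/L of NiS dissolves, [Ni²⁺] = s and [S²⁻] = s.
Ksp = [Ni²⁺][S²⁻] = s · s = s^2
Ksp = (7.382×10⁻¹⁰)^2 = 5.4×10⁻¹⁹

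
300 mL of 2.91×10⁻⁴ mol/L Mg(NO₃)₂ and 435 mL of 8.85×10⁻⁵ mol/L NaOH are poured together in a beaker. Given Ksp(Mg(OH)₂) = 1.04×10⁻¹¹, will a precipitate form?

No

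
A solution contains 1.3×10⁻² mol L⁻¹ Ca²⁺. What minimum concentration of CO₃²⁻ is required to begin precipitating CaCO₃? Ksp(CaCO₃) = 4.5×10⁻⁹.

3.5×10⁻⁷ M

The threshold for precipitation is Q = Ksp.
CaCO₃(s) ⇌ Ca²⁺(aq) + CO₃²⁻(aq)
Ksp = [Ca²⁺][CO₃²⁻] = [CO₃²⁻](1.3×10⁻²)
[CO₃²⁻] = 4.5×10⁻⁹ / (1.3×10⁻²) = 3.5×10⁻⁷
[CO₃²⁻] = 3.5×10⁻⁷ mol L⁻¹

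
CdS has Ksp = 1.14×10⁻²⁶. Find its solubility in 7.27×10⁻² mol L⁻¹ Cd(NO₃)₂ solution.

1.57×10⁻²⁵ M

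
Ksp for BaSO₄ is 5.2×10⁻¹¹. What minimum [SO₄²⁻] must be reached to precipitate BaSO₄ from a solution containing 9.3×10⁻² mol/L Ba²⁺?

A salt starts to precipitate once the ion product Q reaches its Ksp.
BaSO₄(s) ⇌ Ba²⁺(aq) + SO₄²⁻(aq)
Ksp = [Ba²⁺][SO₄²⁻] = [SO₄²⁻](9.3×10⁻²)
[SO₄²⁻] = 5.2×10⁻¹¹ / (9.3×10⁻²) = 5.6×10⁻¹⁰
[SO₄²⁻] = 5.6×10⁻¹⁰ mol/L

5.6×10⁻¹⁰ M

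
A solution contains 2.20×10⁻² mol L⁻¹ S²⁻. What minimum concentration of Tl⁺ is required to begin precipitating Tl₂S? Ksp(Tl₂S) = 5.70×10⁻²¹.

5.09×10⁻¹⁰ M

A salt starts to precipitate once the ion product Q reaches its Ksp.
Tl₂S(s) ⇌ 2 Tl⁺(aq) + S²⁻(aq)
Ksp = [Tl⁺]^2[S²⁻] = [Tl⁺]^2(2.20×10⁻²)
[Tl⁺]^2 = 5.70×10⁻²¹ / (2.20×10⁻²) = 2.59×10⁻¹⁹
[Tl⁺] = 5.09×10⁻¹⁰ mol L⁻¹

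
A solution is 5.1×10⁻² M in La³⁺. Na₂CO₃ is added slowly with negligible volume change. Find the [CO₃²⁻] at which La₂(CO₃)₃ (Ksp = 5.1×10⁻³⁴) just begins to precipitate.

5.8×10⁻¹¹ M

Precipitation begins when Q = Ksp.
La₂(CO₃)₃(s) ⇌ 2 La³⁺(aq) + 3 CO₃²⁻(aq)
Ksp = [La³⁺]^2[CO₃²⁻]^3 = [CO₃²⁻]^3(5.1×10⁻²)^2
[CO₃²⁻]^3 = 5.1×10⁻³⁴ / (5.1×10⁻²)^2 = 2.0×10⁻³¹
[CO₃²⁻] = 5.8×10⁻¹¹ M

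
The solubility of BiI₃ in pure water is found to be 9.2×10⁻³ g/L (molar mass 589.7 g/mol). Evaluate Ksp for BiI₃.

Ksp = 1.6×10⁻¹⁸

Convert to molarity: s = 9.2×10⁻³ / 589.7 = 1.560×10⁻⁵ mol/L
BiI₃(s) ⇌ Bi³⁺(aq) + 3 I⁻(aq)
With molar solubility s: [Bi³⁺] = s, [I⁻] = 3s.
Ksp = [Bi³⁺][I⁻]^3 = s · (3s)^3 = 27s^4
Ksp = 27 × (1.560×10⁻⁵)^4 = 1.6×10⁻¹⁸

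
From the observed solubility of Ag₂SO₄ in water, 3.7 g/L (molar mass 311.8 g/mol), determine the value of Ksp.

Ksp = 6.7×10⁻⁶

Convert to molarity: s = 3.7 / 311.8 = 1.187×10⁻² mol/L
Ag₂SO₄(s) ⇌ 2 Ag⁺(aq) + SO₄²⁻(aq)
Let s be the molar solubility. Then [Ag⁺] = 2s and [SO₄²⁻] = s.
Ksp = [Ag⁺]^2[SO₄²⁻] = (2s)^2 · s = 4s^3
Ksp = 4 × (1.187×10⁻²)^3 = 6.7×10⁻⁶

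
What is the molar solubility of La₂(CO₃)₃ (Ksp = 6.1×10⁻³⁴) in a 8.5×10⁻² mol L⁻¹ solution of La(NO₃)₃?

La₂(CO₃)₃(s) ⇌ 2 La³⁺(aq) + 3 CO₃²⁻(aq)
With La³⁺ already at 8.5×10⁻² mol L⁻¹ and s small, take [La³⁺] ≈ 8.5×10⁻² mol L⁻¹ and [CO₃²⁻] = 3s.
Ksp = [La³⁺]^2[CO₃²⁻]^3 = (8.5×10⁻²)^2(3s)^3
(3s)^3 = 6.1×10⁻³⁴ / (8.5×10⁻²)^2 = 8.4×10⁻³²
s = 1.5×10⁻¹¹ mol L⁻¹

1.5×10⁻¹¹ M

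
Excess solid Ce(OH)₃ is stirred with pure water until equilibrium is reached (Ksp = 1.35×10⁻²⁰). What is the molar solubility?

4.73×10⁻⁶ M

Ce(OH)₃(s) ⇌ Ce³⁺(aq) + 3 OH⁻(aq)
For each mole of Ce(OH)₃ that dissolves per liter, [Ce³⁺] = s and [OH⁻] = 3s; let s denote this solubility.
Ksp = [Ce³⁺][OH⁻]^3 = s · (3s)^3 = 27s^4
27s^4 = 1.35×10⁻²⁰  ⇒  s^4 = 5.00×10⁻²²
Taking the 4th root, s = 4.73×10⁻⁶ mol L⁻¹.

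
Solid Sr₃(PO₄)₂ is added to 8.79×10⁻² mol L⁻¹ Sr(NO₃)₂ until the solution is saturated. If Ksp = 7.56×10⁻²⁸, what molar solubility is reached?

Sr₃(PO₄)₂(s) ⇌ 3 Sr²⁺(aq) + 2 PO₄³⁻(aq)
With Sr²⁺ already at 8.79×10⁻² mol L⁻¹ and s small, take [Sr²⁺] ≈ 8.79×10⁻² mol L⁻¹ and [PO₄³⁻] = 2s.
Ksp = [Sr²⁺]^3[PO₄³⁻]^2 = (8.79×10⁻²)^3(2s)^2
(2s)^2 = 7.56×10⁻²⁸ / (8.79×10⁻²)^3 = 1.11×10⁻²⁴
s = 5.28×10⁻¹³ mol L⁻¹

5.28×10⁻¹³ M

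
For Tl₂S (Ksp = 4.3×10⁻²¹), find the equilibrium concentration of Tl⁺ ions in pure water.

2.0×10⁻⁷ M

Tl₂S(s) ⇌ 2 Tl⁺(aq) + S²⁻(aq)
With molar solubility s: [Tl⁺] = 2s, [S²⁻] = s.
Ksp = [Tl⁺]^2[S²⁻] = (2s)^2 · s = 4s^3 = 4.3×10⁻²¹
s = 1.0×10⁻⁷ mol L⁻¹
[Tl⁺] = 2s = 2.0×10⁻⁷ mol L⁻¹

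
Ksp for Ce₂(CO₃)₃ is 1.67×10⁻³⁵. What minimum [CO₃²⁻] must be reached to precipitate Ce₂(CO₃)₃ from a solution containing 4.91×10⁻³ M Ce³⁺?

Precipitation begins when Q = Ksp.
Ce₂(CO₃)₃(s) ⇌ 2 Ce³⁺(aq) + 3 CO₃²⁻(aq)
Ksp = [Ce³⁺]^2[CO₃²⁻]^3 = [CO₃²⁻]^3(4.91×10⁻³)^2
[CO₃²⁻]^3 = 1.67×10⁻³⁵ / (4.91×10⁻³)^2 = 6.93×10⁻³¹
[CO₃²⁻] = 8.85×10⁻¹¹ M

8.85×10⁻¹¹ M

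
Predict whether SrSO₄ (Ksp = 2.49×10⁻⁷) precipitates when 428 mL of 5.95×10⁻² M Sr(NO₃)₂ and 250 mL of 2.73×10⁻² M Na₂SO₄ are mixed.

After mixing, V = 428 mL + 250 mL = 678 mL.
[Sr²⁺] = (5.95×10⁻²)(428)/678 = 3.76×10⁻² M
[SO₄²⁻] = (2.73×10⁻²)(250)/678 = 1.01×10⁻² M
Q = [Sr²⁺][SO₄²⁻] = 3.78×10⁻⁴
Since Q (3.78×10⁻⁴) exceeds Ksp (2.49×10⁻⁷), SrSO₄ will precipitate.

Yes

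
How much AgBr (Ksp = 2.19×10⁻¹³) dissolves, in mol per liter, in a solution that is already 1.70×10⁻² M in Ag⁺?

1.29×10⁻¹¹ M

AgBr(s) ⇌ Ag⁺(aq) + Br⁻(aq)
With Ag⁺ already at 1.70×10⁻² M and s small, take [Ag⁺] ≈ 1.70×10⁻² M and [Br⁻] = s.
Ksp = [Ag⁺][Br⁻] = (1.70×10⁻²)s
s = 2.19×10⁻¹³ / (1.70×10⁻²) = 1.29×10⁻¹¹
s = 1.29×10⁻¹¹ M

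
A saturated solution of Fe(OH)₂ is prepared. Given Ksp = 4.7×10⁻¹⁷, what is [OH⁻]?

Fe(OH)₂(s) ⇌ Fe²⁺(aq) + 2 OH⁻(aq)
For each mole of Fe(OH)₂ that dissolves per liter, [Fe²⁺] = s and [OH⁻] = 2s; let s denote this solubility.
Ksp = [Fe²⁺][OH⁻]^2 = s · (2s)^2 = 4s^3 = 4.7×10⁻¹⁷
s = 2.3×10⁻⁶ M
[OH⁻] = 2s = 4.5×10⁻⁶ M

4.5×10⁻⁶ M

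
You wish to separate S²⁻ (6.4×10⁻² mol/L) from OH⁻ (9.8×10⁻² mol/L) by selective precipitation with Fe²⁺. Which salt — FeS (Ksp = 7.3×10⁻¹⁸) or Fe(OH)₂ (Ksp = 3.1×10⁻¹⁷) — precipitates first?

Precipitation of each salt begins when its ion product equals Ksp.
For FeS: [Fe²⁺] = (Ksp/[S²⁻]) = 1.1×10⁻¹⁶ mol/L
For Fe(OH)₂: [Fe²⁺] = (Ksp/[OH⁻]^2) = 3.2×10⁻¹⁵ mol/L
Since FeS needs less Fe²⁺ to reach saturation, it precipitates first.

FeS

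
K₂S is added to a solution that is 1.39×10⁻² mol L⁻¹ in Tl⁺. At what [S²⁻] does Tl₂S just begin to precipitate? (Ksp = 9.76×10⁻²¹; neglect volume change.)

5.05×10⁻¹⁷ M

The threshold for precipitation is Q = Ksp.
Tl₂S(s) ⇌ 2 Tl⁺(aq) + S²⁻(aq)
Ksp = [Tl⁺]^2[S²⁻] = [S²⁻](1.39×10⁻²)^2
[S²⁻] = 9.76×10⁻²¹ / (1.39×10⁻²)^2 = 5.05×10⁻¹⁷
[S²⁻] = 5.05×10⁻¹⁷ mol L⁻¹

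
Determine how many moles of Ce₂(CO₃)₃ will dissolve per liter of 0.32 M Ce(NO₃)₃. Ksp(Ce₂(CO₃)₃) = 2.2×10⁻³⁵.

Ce₂(CO₃)₃(s) ⇌ 2 Ce³⁺(aq) + 3 CO₃²⁻(aq)
With Ce³⁺ already at 0.32 M and s small, take [Ce³⁺] ≈ 0.32 M and [CO₃²⁻] = 3s.
Ksp = [Ce³⁺]^2[CO₃²⁻]^3 = (0.32)^2(3s)^3
(3s)^3 = 2.2×10⁻³⁵ / (0.32)^2 = 2.1×10⁻³⁴
s = 2.0×10⁻¹² M

2.0×10⁻¹² M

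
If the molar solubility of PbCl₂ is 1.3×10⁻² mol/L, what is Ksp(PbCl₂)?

Ksp = 8.8×10⁻⁶

PbCl₂(s) ⇌ Pb²⁺(aq) + 2 Cl⁻(aq)
If s mol/L of PbCl₂ dissolves, [Pb²⁺] = s and [Cl⁻] = 2s.
Ksp = [Pb²⁺][Cl⁻]^2 = s · (2s)^2 = 4s^3
Ksp = 4 × (1.3×10⁻²)^3 = 8.8×10⁻⁶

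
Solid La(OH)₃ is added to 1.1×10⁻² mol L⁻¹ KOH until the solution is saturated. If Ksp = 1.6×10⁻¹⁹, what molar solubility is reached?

La(OH)₃(s) ⇌ La³⁺(aq) + 3 OH⁻(aq)
OH⁻ is already present at 1.1×10⁻² mol L⁻¹. If s mol/L of La(OH)₃ dissolves, [La³⁺] = s while [OH⁻] ≈ 1.1×10⁻² mol L⁻¹.
Ksp = [La³⁺][OH⁻]^3 = s(1.1×10⁻²)^3
s = 1.6×10⁻¹⁹ / (1.1×10⁻²)^3 = 1.2×10⁻¹³
s = 1.2×10⁻¹³ mol L⁻¹

1.2×10⁻¹³ M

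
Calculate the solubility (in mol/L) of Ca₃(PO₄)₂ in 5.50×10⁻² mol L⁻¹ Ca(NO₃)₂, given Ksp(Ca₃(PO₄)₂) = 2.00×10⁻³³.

1.73×10⁻¹⁵ M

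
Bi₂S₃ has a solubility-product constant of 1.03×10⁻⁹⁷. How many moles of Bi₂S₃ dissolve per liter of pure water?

Bi₂S₃(s) ⇌ 2 Bi³⁺(aq) + 3 S²⁻(aq)
Call the molar solubility s, so that [Bi³⁺] = 2s and [S²⁻] = 3s.
Ksp = [Bi³⁺]^2[S²⁻]^3 = (2s)^2 · (3s)^3 = 108s^5
108s^5 = 1.03×10⁻⁹⁷  ⇒  s^5 = 9.54×10⁻¹⁰⁰
Taking the 5th root, s = 1.57×10⁻²⁰ mol/L.

1.57×10⁻²⁰ M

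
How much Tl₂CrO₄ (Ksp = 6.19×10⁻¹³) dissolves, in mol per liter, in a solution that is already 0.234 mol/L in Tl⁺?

Tl₂CrO₄(s) ⇌ 2 Tl⁺(aq) + CrO₄²⁻(aq)
The solution already contains Tl⁺ at 0.234 mol/L. Let s be the molar solubility of Tl₂CrO₄.
[Tl⁺] ≈ 0.234 mol/L (common ion dominates); [CrO₄²⁻] = s.
Ksp = [Tl⁺]^2[CrO₄²⁻] = (0.234)^2s
s = 6.19×10⁻¹³ / (0.234)^2 = 1.13×10⁻¹¹
s = 1.13×10⁻¹¹ mol/L

1.13×10⁻¹¹ M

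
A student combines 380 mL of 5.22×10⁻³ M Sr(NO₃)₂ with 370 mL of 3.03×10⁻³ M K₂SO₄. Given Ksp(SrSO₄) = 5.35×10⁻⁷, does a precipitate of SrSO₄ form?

Yes

The combined volume is 750 mL.
[Sr²⁺] = (5.22×10⁻³)(380)/750 = 2.64×10⁻³ M
[SO₄²⁻] = (3.03×10⁻³)(370)/750 = 1.49×10⁻³ M
Q = [Sr²⁺][SO₄²⁻] = 3.95×10⁻⁶
Since Q (3.95×10⁻⁶) exceeds Ksp (5.35×10⁻⁷), SrSO₄ will precipitate.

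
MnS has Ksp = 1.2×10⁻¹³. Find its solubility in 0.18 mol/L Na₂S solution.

6.7×10⁻¹³ M

MnS(s) ⇌ Mn²⁺(aq) + S²⁻(aq)
With S²⁻ already at 0.18 mol/L and s small, take [S²⁻] ≈ 0.18 mol/L and [Mn²⁺] = s.
Ksp = [Mn²⁺][S²⁻] = s(0.18)
s = 1.2×10⁻¹³ / (0.18) = 6.7×10⁻¹³
s = 6.7×10⁻¹³ mol/L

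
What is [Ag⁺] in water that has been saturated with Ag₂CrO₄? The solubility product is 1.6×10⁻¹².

1.5×10⁻⁴ M

Ag₂CrO₄(s) ⇌ 2 Ag⁺(aq) + CrO₄²⁻(aq)
With molar solubility s: [Ag⁺] = 2s, [CrO₄²⁻] = s.
Ksp = [Ag⁺]^2[CrO₄²⁻] = (2s)^2 · s = 4s^3 = 1.6×10⁻¹²
s = 7.4×10⁻⁵ mol L⁻¹
[Ag⁺] = 2s = 1.5×10⁻⁴ mol L⁻¹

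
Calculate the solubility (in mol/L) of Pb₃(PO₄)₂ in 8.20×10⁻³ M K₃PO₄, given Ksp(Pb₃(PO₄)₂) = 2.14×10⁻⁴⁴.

2.28×10⁻¹⁴ M

Pb₃(PO₄)₂(s) ⇌ 3 Pb²⁺(aq) + 2 PO₄³⁻(aq)
With PO₄³⁻ already at 8.20×10⁻³ M and s small, take [PO₄³⁻] ≈ 8.20×10⁻³ M and [Pb²⁺] = 3s.
Ksp = [Pb²⁺]^3[PO₄³⁻]^2 = (3s)^3(8.20×10⁻³)^2
(3s)^3 = 2.14×10⁻⁴⁴ / (8.20×10⁻³)^2 = 3.18×10⁻⁴⁰
s = 2.28×10⁻¹⁴ M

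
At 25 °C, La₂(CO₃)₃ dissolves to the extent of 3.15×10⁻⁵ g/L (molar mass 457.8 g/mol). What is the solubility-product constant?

s = (3.15×10⁻⁵ g L⁻¹)/(457.8 g mol⁻¹) = 6.8807×10⁻⁸ M
La₂(CO₃)₃(s) ⇌ 2 La³⁺(aq) + 3 CO₃²⁻(aq)
Call the molar solubility s, so that [La³⁺] = 2s and [CO₃²⁻] = 3s.
Ksp = [La³⁺]^2[CO₃²⁻]^3 = (2s)^2 · (3s)^3 = 108s^5
Ksp = 108 × (6.8807×10⁻⁸)^5 = 1.67×10⁻³⁴

Ksp = 1.67×10⁻³⁴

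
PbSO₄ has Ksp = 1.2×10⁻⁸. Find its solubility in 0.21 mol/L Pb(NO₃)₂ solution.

5.7×10⁻⁸ M

PbSO₄(s) ⇌ Pb²⁺(aq) + SO₄²⁻(aq)
With Pb²⁺ already at 0.21 mol/L and s small, take [Pb²⁺] ≈ 0.21 mol/L and [SO₄²⁻] = s.
Ksp = [Pb²⁺][SO₄²⁻] = (0.21)s
s = 1.2×10⁻⁸ / (0.21) = 5.7×10⁻⁸
s = 5.7×10⁻⁸ mol/L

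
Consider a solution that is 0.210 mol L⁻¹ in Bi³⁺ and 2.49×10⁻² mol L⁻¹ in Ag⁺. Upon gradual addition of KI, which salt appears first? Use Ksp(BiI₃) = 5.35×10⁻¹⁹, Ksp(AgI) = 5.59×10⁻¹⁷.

The threshold for precipitation is Q = Ksp.
For BiI₃: [I⁻] = (Ksp/[Bi³⁺])^(1/3) = 1.37×10⁻⁶ mol L⁻¹
For AgI: [I⁻] = (Ksp/[Ag⁺]) = 2.24×10⁻¹⁵ mol L⁻¹
Since AgI needs less I⁻ to reach saturation, it precipitates first.

AgI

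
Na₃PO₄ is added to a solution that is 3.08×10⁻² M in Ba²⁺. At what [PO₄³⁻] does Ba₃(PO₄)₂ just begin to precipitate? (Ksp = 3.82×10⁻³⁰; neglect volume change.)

3.62×10⁻¹³ M

Precipitation begins when Q = Ksp.
Ba₃(PO₄)₂(s) ⇌ 3 Ba²⁺(aq) + 2 PO₄³⁻(aq)
Ksp = [Ba²⁺]^3[PO₄³⁻]^2 = [PO₄³⁻]^2(3.08×10⁻²)^3
[PO₄³⁻]^2 = 3.82×10⁻³⁰ / (3.08×10⁻²)^3 = 1.31×10⁻²⁵
[PO₄³⁻] = 3.62×10⁻¹³ M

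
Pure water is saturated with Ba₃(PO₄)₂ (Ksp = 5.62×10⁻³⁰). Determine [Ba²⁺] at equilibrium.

1.66×10⁻⁶ M

Ba₃(PO₄)₂(s) ⇌ 3 Ba²⁺(aq) + 2 PO₄³⁻(aq)
If s mol/L of Ba₃(PO₄)₂ dissolves, [Ba²⁺] = 3s and [PO₄³⁻] = 2s.
Ksp = [Ba²⁺]^3[PO₄³⁻]^2 = (3s)^3 · (2s)^2 = 108s^5 = 5.62×10⁻³⁰
s = 5.54×10⁻⁷ M
[Ba²⁺] = 3s = 1.66×10⁻⁶ M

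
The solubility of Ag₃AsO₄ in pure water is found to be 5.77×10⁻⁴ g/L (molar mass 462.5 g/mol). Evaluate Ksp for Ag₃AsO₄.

Ksp = 6.54×10⁻²³

s = (5.77×10⁻⁴ g L⁻¹)/(462.5 g mol⁻¹) = 1.2476×10⁻⁶ M
Ag₃AsO₄(s) ⇌ 3 Ag⁺(aq) + AsO₄³⁻(aq)
With molar solubility s: [Ag⁺] = 3s, [AsO₄³⁻] = s.
Ksp = [Ag⁺]^3[AsO₄³⁻] = (3s)^3 · s = 27s^4
Ksp = 27 × (1.2476×10⁻⁶)^4 = 6.54×10⁻²³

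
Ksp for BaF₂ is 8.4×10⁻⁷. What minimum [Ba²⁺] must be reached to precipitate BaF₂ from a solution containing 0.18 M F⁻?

Precipitation begins when Q = Ksp.
BaF₂(s) ⇌ Ba²⁺(aq) + 2 F⁻(aq)
Ksp = [Ba²⁺][F⁻]^2 = [Ba²⁺](0.18)^2
[Ba²⁺] = 8.4×10⁻⁷ / (0.18)^2 = 2.6×10⁻⁵
[Ba²⁺] = 2.6×10⁻⁵ M

2.6×10⁻⁵ M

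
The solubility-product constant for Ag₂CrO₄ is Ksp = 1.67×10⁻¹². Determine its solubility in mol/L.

Ag₂CrO₄(s) ⇌ 2 Ag⁺(aq) + CrO₄²⁻(aq)
If s mol/L of Ag₂CrO₄ dissolves, [Ag⁺] = 2s and [CrO₄²⁻] = s.
Ksp = [Ag⁺]^2[CrO₄²⁻] = (2s)^2 · s = 4s^3
4s^3 = 1.67×10⁻¹²  ⇒  s^3 = 4.18×10⁻¹³
s = (4.18×10⁻¹³)^(1/3) = 7.47×10⁻⁵ M

7.47×10⁻⁵ M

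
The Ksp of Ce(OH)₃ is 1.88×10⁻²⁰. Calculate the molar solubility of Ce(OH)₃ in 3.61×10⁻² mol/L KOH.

4.00×10⁻¹⁶ M

Ce(OH)₃(s) ⇌ Ce³⁺(aq) + 3 OH⁻(aq)
OH⁻ is already present at 3.61×10⁻² mol/L. If s mol/L of Ce(OH)₃ dissolves, [Ce³⁺] = s while [OH⁻] ≈ 3.61×10⁻² mol/L.
Ksp = [Ce³⁺][OH⁻]^3 = s(3.61×10⁻²)^3
s = 1.88×10⁻²⁰ / (3.61×10⁻²)^3 = 4.00×10⁻¹⁶
s = 4.00×10⁻¹⁶ mol/L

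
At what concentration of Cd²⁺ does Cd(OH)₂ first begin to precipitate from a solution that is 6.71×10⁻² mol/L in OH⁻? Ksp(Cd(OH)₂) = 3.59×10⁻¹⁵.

7.97×10⁻¹³ M

The threshold for precipitation is Q = Ksp.
Cd(OH)₂(s) ⇌ Cd²⁺(aq) + 2 OH⁻(aq)
Ksp = [Cd²⁺][OH⁻]^2 = [Cd²⁺](6.71×10⁻²)^2
[Cd²⁺] = 3.59×10⁻¹⁵ / (6.71×10⁻²)^2 = 7.97×10⁻¹³
[Cd²⁺] = 7.97×10⁻¹³ mol/L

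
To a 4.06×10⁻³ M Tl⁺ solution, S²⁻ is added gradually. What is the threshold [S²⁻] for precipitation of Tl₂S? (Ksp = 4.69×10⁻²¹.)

2.85×10⁻¹⁶ M

A salt starts to precipitate once the ion product Q reaches its Ksp.
Tl₂S(s) ⇌ 2 Tl⁺(aq) + S²⁻(aq)
Ksp = [Tl⁺]^2[S²⁻] = [S²⁻](4.06×10⁻³)^2
[S²⁻] = 4.69×10⁻²¹ / (4.06×10⁻³)^2 = 2.85×10⁻¹⁶
[S²⁻] = 2.85×10⁻¹⁶ M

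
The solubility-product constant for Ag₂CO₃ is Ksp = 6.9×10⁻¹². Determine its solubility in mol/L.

Ag₂CO₃(s) ⇌ 2 Ag⁺(aq) + CO₃²⁻(aq)
Call the molar solubility s, so that [Ag⁺] = 2s and [CO₃²⁻] = s.
Ksp = [Ag⁺]^2[CO₃²⁻] = (2s)^2 · s = 4s^3
4s^3 = 6.9×10⁻¹²  ⇒  s^3 = 1.7×10⁻¹²
s = (1.7×10⁻¹²)^(1/3) = 1.2×10⁻⁴ M

1.2×10⁻⁴ M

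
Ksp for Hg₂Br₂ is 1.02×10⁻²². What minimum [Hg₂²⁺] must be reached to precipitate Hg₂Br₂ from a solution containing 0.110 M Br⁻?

Each salt precipitates once Q = Ksp for that salt.
Hg₂Br₂(s) ⇌ Hg₂²⁺(aq) + 2 Br⁻(aq)
Ksp = [Hg₂²⁺][Br⁻]^2 = [Hg₂²⁺](0.110)^2
[Hg₂²⁺] = 1.02×10⁻²² / (0.110)^2 = 8.43×10⁻²¹
[Hg₂²⁺] = 8.43×10⁻²¹ M

8.43×10⁻²¹ M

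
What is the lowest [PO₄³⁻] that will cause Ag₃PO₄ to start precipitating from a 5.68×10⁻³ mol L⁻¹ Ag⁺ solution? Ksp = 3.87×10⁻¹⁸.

2.11×10⁻¹¹ M

Precipitation of each salt begins when its ion product equals Ksp.
Ag₃PO₄(s) ⇌ 3 Ag⁺(aq) + PO₄³⁻(aq)
Ksp = [Ag⁺]^3[PO₄³⁻] = [PO₄³⁻](5.68×10⁻³)^3
[PO₄³⁻] = 3.87×10⁻¹⁸ / (5.68×10⁻³)^3 = 2.11×10⁻¹¹
[PO₄³⁻] = 2.11×10⁻¹¹ mol L⁻¹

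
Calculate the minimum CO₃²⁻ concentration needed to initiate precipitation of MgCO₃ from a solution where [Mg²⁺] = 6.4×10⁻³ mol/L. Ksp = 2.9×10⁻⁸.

4.5×10⁻⁶ M

Precipitation of each salt begins when its ion product equals Ksp.
MgCO₃(s) ⇌ Mg²⁺(aq) + CO₃²⁻(aq)
Ksp = [Mg²⁺][CO₃²⁻] = [CO₃²⁻](6.4×10⁻³)
[CO₃²⁻] = 2.9×10⁻⁸ / (6.4×10⁻³) = 4.5×10⁻⁶
[CO₃²⁻] = 4.5×10⁻⁶ mol/L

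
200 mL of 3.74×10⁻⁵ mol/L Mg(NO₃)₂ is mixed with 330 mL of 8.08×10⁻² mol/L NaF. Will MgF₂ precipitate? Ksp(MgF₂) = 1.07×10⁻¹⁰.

Total volume after mixing = 200 + 330 = 530 mL.
[Mg²⁺] = (3.74×10⁻⁵)(200)/530 = 1.41×10⁻⁵ mol/L
[F⁻] = (8.08×10⁻²)(330)/530 = 5.03×10⁻² mol/L
Q = [Mg²⁺][F⁻]^2 = 3.57×10⁻⁸
Because Q > Ksp (3.57×10⁻⁸ vs 1.07×10⁻¹⁰), a precipitate of MgF₂ forms.

Yes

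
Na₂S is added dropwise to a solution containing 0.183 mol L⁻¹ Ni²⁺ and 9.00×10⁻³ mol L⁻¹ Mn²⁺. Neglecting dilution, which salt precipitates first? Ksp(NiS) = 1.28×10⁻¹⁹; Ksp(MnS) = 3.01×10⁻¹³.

Precipitation of each salt begins when its ion product equals Ksp.
For NiS: [S²⁻] = (Ksp/[Ni²⁺]) = 6.99×10⁻¹⁹ mol L⁻¹
For MnS: [S²⁻] = (Ksp/[Mn²⁺]) = 3.34×10⁻¹¹ mol L⁻¹
Since NiS needs less S²⁻ to reach saturation, it precipitates first.

NiS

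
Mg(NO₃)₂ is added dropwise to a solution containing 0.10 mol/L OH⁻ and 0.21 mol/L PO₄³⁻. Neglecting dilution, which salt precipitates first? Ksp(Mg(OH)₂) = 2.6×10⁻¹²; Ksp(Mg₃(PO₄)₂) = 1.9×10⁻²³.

Each salt precipitates once Q = Ksp for that salt.
For Mg(OH)₂: [Mg²⁺] = (Ksp/[OH⁻]^2) = 2.6×10⁻¹⁰ mol/L
For Mg₃(PO₄)₂: [Mg²⁺] = (Ksp/[PO₄³⁻]^2)^(1/3) = 7.6×10⁻⁸ mol/L
The smaller threshold [Mg²⁺] is reached first, so Mg(OH)₂ precipitates first.

Mg(OH)₂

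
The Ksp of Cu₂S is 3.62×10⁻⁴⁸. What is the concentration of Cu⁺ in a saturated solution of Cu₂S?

Cu₂S(s) ⇌ 2 Cu⁺(aq) + S²⁻(aq)
Call the molar solubility s, so that [Cu⁺] = 2s and [S²⁻] = s.
Ksp = [Cu⁺]^2[S²⁻] = (2s)^2 · s = 4s^3 = 3.62×10⁻⁴⁸
s = 9.67×10⁻¹⁷ mol L⁻¹
[Cu⁺] = 2s = 1.93×10⁻¹⁶ mol L⁻¹

1.93×10⁻¹⁶ M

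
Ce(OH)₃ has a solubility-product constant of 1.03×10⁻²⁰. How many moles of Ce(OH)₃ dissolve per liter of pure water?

Ce(OH)₃(s) ⇌ Ce³⁺(aq) + 3 OH⁻(aq)
Call the molar solubility s, so that [Ce³⁺] = s and [OH⁻] = 3s.
Ksp = [Ce³⁺][OH⁻]^3 = s · (3s)^3 = 27s^4
27s^4 = 1.03×10⁻²⁰  ⇒  s^4 = 3.81×10⁻²²
s = (3.81×10⁻²²)^(1/4) = 4.42×10⁻⁶ M

4.42×10⁻⁶ M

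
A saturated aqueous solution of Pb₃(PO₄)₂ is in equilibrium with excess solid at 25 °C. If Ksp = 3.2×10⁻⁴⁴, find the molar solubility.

7.8×10⁻¹⁰ M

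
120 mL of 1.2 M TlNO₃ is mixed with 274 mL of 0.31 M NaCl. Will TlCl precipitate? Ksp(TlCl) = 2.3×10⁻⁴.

Yes

Total volume after mixing = 120 + 274 = 394 mL.
[Tl⁺] = (1.2)(120)/394 = 0.37 M
[Cl⁻] = (0.31)(274)/394 = 0.22 M
Q = [Tl⁺][Cl⁻] = 7.9×10⁻²
Q = 7.9×10⁻² > Ksp = 2.3×10⁻⁴, so the solution is supersaturated and TlCl precipitates.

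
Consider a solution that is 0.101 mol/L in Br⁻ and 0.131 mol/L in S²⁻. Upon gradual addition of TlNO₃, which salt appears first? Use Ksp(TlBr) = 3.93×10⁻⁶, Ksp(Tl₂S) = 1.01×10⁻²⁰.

Tl₂S

The threshold for precipitation is Q = Ksp.
For TlBr: [Tl⁺] = (Ksp/[Br⁻]) = 3.89×10⁻⁵ mol/L
For Tl₂S: [Tl⁺] = (Ksp/[S²⁻])^(1/2) = 2.78×10⁻¹⁰ mol/L
The smaller threshold [Tl⁺] is reached first, so Tl₂S precipitates first.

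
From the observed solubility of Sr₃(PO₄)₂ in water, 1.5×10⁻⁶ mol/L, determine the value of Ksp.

Sr₃(PO₄)₂(s) ⇌ 3 Sr²⁺(aq) + 2 PO₄³⁻(aq)
For each mole of Sr₃(PO₄)₂ that dissolves per liter, [Sr²⁺] = 3s and [PO₄³⁻] = 2s; let s denote this solubility.
Ksp = [Sr²⁺]^3[PO₄³⁻]^2 = (3s)^3 · (2s)^2 = 108s^5
Ksp = 108 × (1.5×10⁻⁶)^5 = 8.2×10⁻²⁸

Ksp = 8.2×10⁻²⁸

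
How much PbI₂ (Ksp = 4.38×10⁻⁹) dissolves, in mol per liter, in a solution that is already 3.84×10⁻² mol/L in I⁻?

2.97×10⁻⁶ M

PbI₂(s) ⇌ Pb²⁺(aq) + 2 I⁻(aq)
With I⁻ already at 3.84×10⁻² mol/L and s small, take [I⁻] ≈ 3.84×10⁻² mol/L and [Pb²⁺] = s.
Ksp = [Pb²⁺][I⁻]^2 = s(3.84×10⁻²)^2
s = 4.38×10⁻⁹ / (3.84×10⁻²)^2 = 2.97×10⁻⁶
s = 2.97×10⁻⁶ mol/L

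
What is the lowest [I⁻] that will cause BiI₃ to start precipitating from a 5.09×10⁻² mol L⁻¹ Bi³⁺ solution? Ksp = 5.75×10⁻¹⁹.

Precipitation of each salt begins when its ion product equals Ksp.
BiI₃(s) ⇌ Bi³⁺(aq) + 3 I⁻(aq)
Ksp = [Bi³⁺][I⁻]^3 = [I⁻]^3(5.09×10⁻²)
[I⁻]^3 = 5.75×10⁻¹⁹ / (5.09×10⁻²) = 1.13×10⁻¹⁷
[I⁻] = 2.24×10⁻⁶ mol L⁻¹

2.24×10⁻⁶ M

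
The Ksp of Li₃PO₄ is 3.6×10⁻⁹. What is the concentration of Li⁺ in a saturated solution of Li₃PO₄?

Li₃PO₄(s) ⇌ 3 Li⁺(aq) + PO₄³⁻(aq)
For each mole of Li₃PO₄ that dissolves per liter, [Li⁺] = 3s and [PO₄³⁻] = s; let s denote this solubility.
Ksp = [Li⁺]^3[PO₄³⁻] = (3s)^3 · s = 27s^4 = 3.6×10⁻⁹
s = 3.4×10⁻³ mol L⁻¹
[Li⁺] = 3s = 1.0×10⁻² mol L⁻¹

1.0×10⁻² M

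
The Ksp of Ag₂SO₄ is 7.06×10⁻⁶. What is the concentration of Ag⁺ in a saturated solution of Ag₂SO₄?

2.42×10⁻² M

Ag₂SO₄(s) ⇌ 2 Ag⁺(aq) + SO₄²⁻(aq)
If s mol/L of Ag₂SO₄ dissolves, [Ag⁺] = 2s and [SO₄²⁻] = s.
Ksp = [Ag⁺]^2[SO₄²⁻] = (2s)^2 · s = 4s^3 = 7.06×10⁻⁶
s = 1.21×10⁻² M
[Ag⁺] = 2s = 2.42×10⁻² M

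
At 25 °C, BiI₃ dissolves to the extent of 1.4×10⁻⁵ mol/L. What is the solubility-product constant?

BiI₃(s) ⇌ Bi³⁺(aq) + 3 I⁻(aq)
Let s be the molar solubility. Then [Bi³⁺] = s and [I⁻] = 3s.
Ksp = [Bi³⁺][I⁻]^3 = s · (3s)^3 = 27s^4
Ksp = 27 × (1.4×10⁻⁵)^4 = 1.0×10⁻¹⁸

Ksp = 1.0×10⁻¹⁸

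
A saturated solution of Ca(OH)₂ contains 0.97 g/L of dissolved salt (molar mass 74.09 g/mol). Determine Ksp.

Ksp = 9.0×10⁻⁶

Convert to molarity: s = 0.97 / 74.09 = 1.309×10⁻² mol/L
Ca(OH)₂(s) ⇌ Ca²⁺(aq) + 2 OH⁻(aq)
Call the molar solubility s, so that [Ca²⁺] = s and [OH⁻] = 2s.
Ksp = [Ca²⁺][OH⁻]^2 = s · (2s)^2 = 4s^3
Ksp = 4 × (1.309×10⁻²)^3 = 9.0×10⁻⁶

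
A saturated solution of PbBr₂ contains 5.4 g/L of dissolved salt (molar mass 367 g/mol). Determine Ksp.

Ksp = 1.3×10⁻⁵

Molar solubility s = (5.4 g/L) / (367 g/mol) = 1.471×10⁻² mol/L
PbBr₂(s) ⇌ Pb²⁺(aq) + 2 Br⁻(aq)
With molar solubility s: [Pb²⁺] = s, [Br⁻] = 2s.
Ksp = [Pb²⁺][Br⁻]^2 = s · (2s)^2 = 4s^3
Ksp = 4 × (1.471×10⁻²)^3 = 1.3×10⁻⁵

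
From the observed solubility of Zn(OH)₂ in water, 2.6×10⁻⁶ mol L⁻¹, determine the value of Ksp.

Zn(OH)₂(s) ⇌ Zn²⁺(aq) + 2 OH⁻(aq)
For each mole of Zn(OH)₂ that dissolves per liter, [Zn²⁺] = s and [OH⁻] = 2s; let s denote this solubility.
Ksp = [Zn²⁺][OH⁻]^2 = s · (2s)^2 = 4s^3
Ksp = 4 × (2.6×10⁻⁶)^3 = 7.0×10⁻¹⁷

Ksp = 7.0×10⁻¹⁷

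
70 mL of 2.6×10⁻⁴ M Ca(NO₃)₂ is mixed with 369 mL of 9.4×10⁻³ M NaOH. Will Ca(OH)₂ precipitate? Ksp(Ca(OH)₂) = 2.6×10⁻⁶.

No

After mixing, V = 70 mL + 369 mL = 439 mL.
[Ca²⁺] = (2.6×10⁻⁴)(70)/439 = 4.1×10⁻⁵ M
[OH⁻] = (9.4×10⁻³)(369)/439 = 7.9×10⁻³ M
Q = [Ca²⁺][OH⁻]^2 = 2.6×10⁻⁹
Q = 2.6×10⁻⁹ < Ksp = 2.6×10⁻⁶, so the solution is unsaturated and no precipitate forms.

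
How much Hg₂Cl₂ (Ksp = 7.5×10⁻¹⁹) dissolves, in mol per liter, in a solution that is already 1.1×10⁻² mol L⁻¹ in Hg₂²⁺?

Hg₂Cl₂(s) ⇌ Hg₂²⁺(aq) + 2 Cl⁻(aq)
Let s be the solubility of Hg₂Cl₂ here. The common ion gives [Hg₂²⁺] ≈ 1.1×10⁻² mol L⁻¹, and [Cl⁻] = 2s.
Ksp = [Hg₂²⁺][Cl⁻]^2 = (1.1×10⁻²)(2s)^2
(2s)^2 = 7.5×10⁻¹⁹ / (1.1×10⁻²) = 6.8×10⁻¹⁷
s = 4.1×10⁻⁹ mol L⁻¹

4.1×10⁻⁹ M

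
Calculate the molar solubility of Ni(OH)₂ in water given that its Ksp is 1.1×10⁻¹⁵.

6.5×10⁻⁶ M

Ni(OH)₂(s) ⇌ Ni²⁺(aq) + 2 OH⁻(aq)
With molar solubility s: [Ni²⁺] = s, [OH⁻] = 2s.
Ksp = [Ni²⁺][OH⁻]^2 = s · (2s)^2 = 4s^3
4s^3 = 1.1×10⁻¹⁵  ⇒  s^3 = 2.8×10⁻¹⁶
Taking the 3rd root, s = 6.5×10⁻⁶ M.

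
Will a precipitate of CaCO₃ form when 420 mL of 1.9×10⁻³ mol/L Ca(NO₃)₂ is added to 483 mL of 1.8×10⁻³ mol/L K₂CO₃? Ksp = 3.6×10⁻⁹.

Total volume after mixing = 420 + 483 = 903 mL.
[Ca²⁺] = (1.9×10⁻³)(420)/903 = 8.8×10⁻⁴ mol/L
[CO₃²⁻] = (1.8×10⁻³)(483)/903 = 9.6×10⁻⁴ mol/L
Q = [Ca²⁺][CO₃²⁻] = 8.5×10⁻⁷
Because Q > Ksp (8.5×10⁻⁷ vs 3.6×10⁻⁹), a precipitate of CaCO₃ forms.

Yes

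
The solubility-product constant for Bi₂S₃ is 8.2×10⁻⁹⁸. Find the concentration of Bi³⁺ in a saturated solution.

3.0×10⁻²⁰ M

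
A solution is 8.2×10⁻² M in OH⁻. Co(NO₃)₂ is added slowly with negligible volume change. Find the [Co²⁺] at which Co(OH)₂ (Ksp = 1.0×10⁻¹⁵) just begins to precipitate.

1.5×10⁻¹³ M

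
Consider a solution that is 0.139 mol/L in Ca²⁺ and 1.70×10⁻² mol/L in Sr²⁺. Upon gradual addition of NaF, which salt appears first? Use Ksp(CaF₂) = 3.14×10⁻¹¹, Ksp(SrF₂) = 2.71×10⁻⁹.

Each salt precipitates once Q = Ksp for that salt.
For CaF₂: [F⁻] = (Ksp/[Ca²⁺])^(1/2) = 1.50×10⁻⁵ mol/L
For SrF₂: [F⁻] = (Ksp/[Sr²⁺])^(1/2) = 3.99×10⁻⁴ mol/L
The smaller threshold [F⁻] is reached first, so CaF₂ precipitates first.

CaF₂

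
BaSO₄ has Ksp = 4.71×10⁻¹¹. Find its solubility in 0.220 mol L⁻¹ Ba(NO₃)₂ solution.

BaSO₄(s) ⇌ Ba²⁺(aq) + SO₄²⁻(aq)
Ba²⁺ is already present at 0.220 mol L⁻¹. If s mol/L of BaSO₄ dissolves, [SO₄²⁻] = s while [Ba²⁺] ≈ 0.220 mol L⁻¹.
Ksp = [Ba²⁺][SO₄²⁻] = (0.220)s
s = 4.71×10⁻¹¹ / (0.220) = 2.14×10⁻¹⁰
s = 2.14×10⁻¹⁰ mol L⁻¹

2.14×10⁻¹⁰ M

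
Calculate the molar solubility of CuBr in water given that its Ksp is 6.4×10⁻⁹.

CuBr(s) ⇌ Cu⁺(aq) + Br⁻(aq)
For each mole of CuBr that dissolves per liter, [Cu⁺] = s and [Br⁻] = s; let s denote this solubility.
Ksp = [Cu⁺][Br⁻] = s · s = s^2
s^2 = 6.4×10⁻⁹
s = (6.4×10⁻⁹)^(1/2) = 8.0×10⁻⁵ M

8.0×10⁻⁵ M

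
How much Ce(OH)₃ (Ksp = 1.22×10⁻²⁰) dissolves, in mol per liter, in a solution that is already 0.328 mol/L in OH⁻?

3.46×10⁻¹⁹ M

Ce(OH)₃(s) ⇌ Ce³⁺(aq) + 3 OH⁻(aq)
OH⁻ is already present at 0.328 mol/L. If s mol/L of Ce(OH)₃ dissolves, [Ce³⁺] = s while [OH⁻] ≈ 0.328 mol/L.
Ksp = [Ce³⁺][OH⁻]^3 = s(0.328)^3
s = 1.22×10⁻²⁰ / (0.328)^3 = 3.46×10⁻¹⁹
s = 3.46×10⁻¹⁹ mol/L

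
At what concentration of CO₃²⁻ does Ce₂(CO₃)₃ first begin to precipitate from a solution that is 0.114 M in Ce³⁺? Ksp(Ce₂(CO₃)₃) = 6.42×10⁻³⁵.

1.70×10⁻¹¹ M

Each salt precipitates once Q = Ksp for that salt.
Ce₂(CO₃)₃(s) ⇌ 2 Ce³⁺(aq) + 3 CO₃²⁻(aq)
Ksp = [Ce³⁺]^2[CO₃²⁻]^3 = [CO₃²⁻]^3(0.114)^2
[CO₃²⁻]^3 = 6.42×10⁻³⁵ / (0.114)^2 = 4.94×10⁻³³
[CO₃²⁻] = 1.70×10⁻¹¹ M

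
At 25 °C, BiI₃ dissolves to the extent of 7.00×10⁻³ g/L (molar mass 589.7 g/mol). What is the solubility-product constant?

s = (7.00×10⁻³ g L⁻¹)/(589.7 g mol⁻¹) = 1.1870×10⁻⁵ M
BiI₃(s) ⇌ Bi³⁺(aq) + 3 I⁻(aq)
For each mole of BiI₃ that dissolves per liter, [Bi³⁺] = s and [I⁻] = 3s; let s denote this solubility.
Ksp = [Bi³⁺][I⁻]^3 = s · (3s)^3 = 27s^4
Ksp = 27 × (1.1870×10⁻⁵)^4 = 5.36×10⁻¹⁹

Ksp = 5.36×10⁻¹⁹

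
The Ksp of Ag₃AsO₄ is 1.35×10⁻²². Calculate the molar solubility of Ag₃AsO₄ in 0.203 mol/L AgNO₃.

1.61×10⁻²⁰ M

Ag₃AsO₄(s) ⇌ 3 Ag⁺(aq) + AsO₄³⁻(aq)
The solution already contains Ag⁺ at 0.203 mol/L. Let s be the molar solubility of Ag₃AsO₄.
[Ag⁺] ≈ 0.203 mol/L (common ion dominates); [AsO₄³⁻] = s.
Ksp = [Ag⁺]^3[AsO₄³⁻] = (0.203)^3s
s = 1.35×10⁻²² / (0.203)^3 = 1.61×10⁻²⁰
s = 1.61×10⁻²⁰ mol/L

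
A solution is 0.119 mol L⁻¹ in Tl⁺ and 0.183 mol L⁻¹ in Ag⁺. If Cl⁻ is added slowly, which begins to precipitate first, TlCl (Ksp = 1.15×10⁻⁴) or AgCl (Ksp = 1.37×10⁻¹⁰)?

AgCl

The threshold for precipitation is Q = Ksp.
For TlCl: [Cl⁻] = (Ksp/[Tl⁺]) = 9.66×10⁻⁴ mol L⁻¹
For AgCl: [Cl⁻] = (Ksp/[Ag⁺]) = 7.49×10⁻¹⁰ mol L⁻¹
Since AgCl needs less Cl⁻ to reach saturation, it precipitates first.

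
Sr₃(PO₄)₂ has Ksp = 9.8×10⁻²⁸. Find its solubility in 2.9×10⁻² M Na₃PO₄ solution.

3.5×10⁻⁹ M

Sr₃(PO₄)₂(s) ⇌ 3 Sr²⁺(aq) + 2 PO₄³⁻(aq)
With PO₄³⁻ already at 2.9×10⁻² M and s small, take [PO₄³⁻] ≈ 2.9×10⁻² M and [Sr²⁺] = 3s.
Ksp = [Sr²⁺]^3[PO₄³⁻]^2 = (3s)^3(2.9×10⁻²)^2
(3s)^3 = 9.8×10⁻²⁸ / (2.9×10⁻²)^2 = 1.2×10⁻²⁴
s = 3.5×10⁻⁹ M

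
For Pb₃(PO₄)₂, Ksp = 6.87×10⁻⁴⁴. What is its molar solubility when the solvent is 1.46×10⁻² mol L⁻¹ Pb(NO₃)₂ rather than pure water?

Pb₃(PO₄)₂(s) ⇌ 3 Pb²⁺(aq) + 2 PO₄³⁻(aq)
With Pb²⁺ already at 1.46×10⁻² mol L⁻¹ and s small, take [Pb²⁺] ≈ 1.46×10⁻² mol L⁻¹ and [PO₄³⁻] = 2s.
Ksp = [Pb²⁺]^3[PO₄³⁻]^2 = (1.46×10⁻²)^3(2s)^2
(2s)^2 = 6.87×10⁻⁴⁴ / (1.46×10⁻²)^3 = 2.21×10⁻³⁸
s = 7.43×10⁻²⁰ mol L⁻¹

7.43×10⁻²⁰ M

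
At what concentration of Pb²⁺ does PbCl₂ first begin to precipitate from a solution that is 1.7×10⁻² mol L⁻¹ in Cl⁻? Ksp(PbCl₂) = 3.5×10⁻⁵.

0.12 M

A salt starts to precipitate once the ion product Q reaches its Ksp.
PbCl₂(s) ⇌ Pb²⁺(aq) + 2 Cl⁻(aq)
Ksp = [Pb²⁺][Cl⁻]^2 = [Pb²⁺](1.7×10⁻²)^2
[Pb²⁺] = 3.5×10⁻⁵ / (1.7×10⁻²)^2 = 0.12
[Pb²⁺] = 0.12 mol L⁻¹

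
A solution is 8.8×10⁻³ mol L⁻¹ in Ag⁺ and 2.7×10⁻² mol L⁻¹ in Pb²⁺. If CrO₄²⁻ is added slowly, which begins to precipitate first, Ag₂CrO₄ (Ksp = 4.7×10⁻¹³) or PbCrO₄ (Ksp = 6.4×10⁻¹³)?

PbCrO₄

The threshold for precipitation is Q = Ksp.
For Ag₂CrO₄: [CrO₄²⁻] = (Ksp/[Ag⁺]^2) = 6.1×10⁻⁹ mol L⁻¹
For PbCrO₄: [CrO₄²⁻] = (Ksp/[Pb²⁺]) = 2.4×10⁻¹¹ mol L⁻¹
The smaller threshold [CrO₄²⁻] is reached first, so PbCrO₄ precipitates first.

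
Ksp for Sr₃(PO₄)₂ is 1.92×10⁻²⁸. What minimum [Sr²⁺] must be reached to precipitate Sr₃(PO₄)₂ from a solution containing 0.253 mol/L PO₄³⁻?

Precipitation begins when Q = Ksp.
Sr₃(PO₄)₂(s) ⇌ 3 Sr²⁺(aq) + 2 PO₄³⁻(aq)
Ksp = [Sr²⁺]^3[PO₄³⁻]^2 = [Sr²⁺]^3(0.253)^2
[Sr²⁺]^3 = 1.92×10⁻²⁸ / (0.253)^2 = 3.00×10⁻²⁷
[Sr²⁺] = 1.44×10⁻⁹ mol/L

1.44×10⁻⁹ M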